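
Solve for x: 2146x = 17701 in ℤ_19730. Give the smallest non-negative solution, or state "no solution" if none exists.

no solution

gcd(2146, 19730):
19730 = 9×2146 + 416
2146 = 5×416 + 66
416 = 6×66 + 20
66 = 3×20 + 6
20 = 3×6 + 2
6 = 3×2 + 0
gcd = 2, but 2 ∤ 17701, so the congruence has no solution.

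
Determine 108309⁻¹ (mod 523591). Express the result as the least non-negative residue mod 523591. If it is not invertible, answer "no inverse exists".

Extended Euclidean algorithm:
523591 = 4·108309 + 90355
108309 = 1·90355 + 17954
90355 = 5·17954 + 585
17954 = 30·585 + 404
585 = 1·404 + 181
404 = 2·181 + 42
181 = 4·42 + 13
42 = 3·13 + 3
13 = 4·3 + 1
3 = 3·1 + 0
gcd = 1, so the inverse exists. Back-substitute:
1 = 13 − 4·3
1 = −4·42 + 13·13
1 = 13·181 − 56·42
1 = −56·404 + 125·181
1 = 125·585 − 181·404
1 = −181·17954 + 5555·585
1 = 5555·90355 − 27956·17954
1 = −27956·108309 + 33511·90355
1 = 33511·523591 − 162000·108309
Hence 108309⁻¹ ≡ -162000 ≡ 361591 (mod 523591).

361591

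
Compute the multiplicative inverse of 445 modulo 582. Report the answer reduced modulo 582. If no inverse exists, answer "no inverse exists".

Extended Euclidean algorithm:
582 = 1·445 + 137
445 = 3·137 + 34
137 = 4·34 + 1
34 = 34·1 + 0
Since gcd(445, 582) = 1, back-substitute to write 1 as a combination:
1 = 137 − 4·34
1 = −4·445 + 13·137
1 = 13·582 − 17·445
Hence 445⁻¹ ≡ -17 ≡ 565 (mod 582).

565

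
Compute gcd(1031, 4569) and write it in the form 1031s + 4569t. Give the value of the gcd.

1

Repeated division:
4569 = 4*1031 + 445
1031 = 2*445 + 141
445 = 3*141 + 22
141 = 6*22 + 9
22 = 2*9 + 4
9 = 2*4 + 1
4 = 4*1 + 0
gcd(1031, 4569) = 1.
Working backward:
1 = 9 − 2·4
1 = −2·22 + 5·9
1 = 5·141 − 32·22
1 = −32·445 + 101·141
1 = 101·1031 − 234·445
1 = −234·4569 + 1037·1031
So 1 = (-234)·4569 + (1037)·1031.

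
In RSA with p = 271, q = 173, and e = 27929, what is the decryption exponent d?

13289

φ(n) = (p−1)(q−1) = 270·172 = 46440.
Need d with 27929·d ≡ 1 (mod 46440). Apply the extended Euclidean algorithm:
46440 = 1·27929 + 18511
27929 = 1·18511 + 9418
18511 = 1·9418 + 9093
9418 = 1·9093 + 325
9093 = 27·325 + 318
325 = 1·318 + 7
318 = 45·7 + 3
7 = 2·3 + 1
3 = 3·1 + 0
Back-substitute:
1 = 7 − 2·3
1 = −2·318 + 91·7
1 = 91·325 − 93·318
1 = −93·9093 + 2602·325
1 = 2602·9418 − 2695·9093
1 = −2695·18511 + 5297·9418
1 = 5297·27929 − 7992·18511
1 = −7992·46440 + 13289·27929
So 27929·13289 ≡ 1 (mod 46440), hence d = 13289.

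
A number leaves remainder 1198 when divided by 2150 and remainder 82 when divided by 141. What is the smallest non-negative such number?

Write x = 1198 + 2150·k. Then 2150·k ≡ 82 − 1198 ≡ 12 (mod 141).
Need 2150⁻¹ mod 141. Extended Euclid on (141, 35):
141 = 4*35 + 1
35 = 35*1 + 0
Back-substitute:
1 = 141 − 4·35
2150⁻¹ ≡ 137 (mod 141), so k ≡ 137·12 ≡ 93 (mod 141).
x = 1198 + 2150·93 = 201148.

201148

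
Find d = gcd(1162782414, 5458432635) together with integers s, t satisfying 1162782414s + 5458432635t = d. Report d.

Apply Euclid's algorithm to 5458432635 and 1162782414:
5458432635 = 4·1162782414 + 807302979
1162782414 = 1·807302979 + 355479435
807302979 = 2·355479435 + 96344109
355479435 = 3·96344109 + 66447108
96344109 = 1·66447108 + 29897001
66447108 = 2·29897001 + 6653106
29897001 = 4·6653106 + 3284577
6653106 = 2·3284577 + 83952
3284577 = 39·83952 + 10449
83952 = 8·10449 + 360
10449 = 29·360 + 9
360 = 40·9 + 0
gcd(1162782414, 5458432635) = 9.
Back-substituting:
9 = 10449 − 29·360
9 = −29·83952 + 233·10449
9 = 233·3284577 − 9116·83952
9 = −9116·6653106 + 18465·3284577
9 = 18465·29897001 − 82976·6653106
9 = −82976·66447108 + 184417·29897001
9 = 184417·96344109 − 267393·66447108
9 = −267393·355479435 + 986596·96344109
9 = 986596·807302979 − 2240585·355479435
9 = −2240585·1162782414 + 3227181·807302979
9 = 3227181·5458432635 − 15149309·1162782414
So 9 = (3227181)·5458432635 + (-15149309)·1162782414.

9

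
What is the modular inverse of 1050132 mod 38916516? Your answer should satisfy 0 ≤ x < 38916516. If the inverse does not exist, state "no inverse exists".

Compute gcd(1050132, 38916516):
38916516 = 37·1050132 + 61632
1050132 = 17·61632 + 2388
61632 = 25·2388 + 1932
2388 = 1·1932 + 456
1932 = 4·456 + 108
456 = 4·108 + 24
108 = 4·24 + 12
24 = 2·12 + 0
The gcd is 12, not 1, hence no inverse exists.

no inverse exists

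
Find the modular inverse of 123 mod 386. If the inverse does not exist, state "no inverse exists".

295

gcd(386, 123) by repeated division:
386 = 3*123 + 17
123 = 7*17 + 4
17 = 4*4 + 1
4 = 4*1 + 0
gcd = 1, so the inverse exists. Back-substitute:
1 = 17 − 4·4
1 = −4·123 + 29·17
1 = 29·386 − 91·123
So 123·(-91) ≡ 1 (mod 386), and -91 ≡ 295 (mod 386).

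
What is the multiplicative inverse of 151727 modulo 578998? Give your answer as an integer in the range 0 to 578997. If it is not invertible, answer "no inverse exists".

44125

Apply the Euclidean algorithm to 578998 and 151727:
578998 = 3·151727 + 123817
151727 = 1·123817 + 27910
123817 = 4·27910 + 12177
27910 = 2·12177 + 3556
12177 = 3·3556 + 1509
3556 = 2·1509 + 538
1509 = 2·538 + 433
538 = 1·433 + 105
433 = 4·105 + 13
105 = 8·13 + 1
13 = 13·1 + 0
Since gcd(151727, 578998) = 1, back-substitute to write 1 as a combination:
1 = 105 − 8·13
1 = −8·433 + 33·105
1 = 33·538 − 41·433
1 = −41·1509 + 115·538
1 = 115·3556 − 271·1509
1 = −271·12177 + 928·3556
1 = 928·27910 − 2127·12177
1 = −2127·123817 + 9436·27910
1 = 9436·151727 − 11563·123817
1 = −11563·578998 + 44125·151727
So 151727·44125 ≡ 1 (mod 578998).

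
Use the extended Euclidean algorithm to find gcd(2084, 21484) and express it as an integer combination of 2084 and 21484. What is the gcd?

Repeated division:
21484 = 10·2084 + 644
2084 = 3·644 + 152
644 = 4·152 + 36
152 = 4·36 + 8
36 = 4·8 + 4
8 = 2·4 + 0
gcd(2084, 21484) = 4.
Back-substituting:
4 = 36 − 4·8
4 = −4·152 + 17·36
4 = 17·644 − 72·152
4 = −72·2084 + 233·644
4 = 233·21484 − 2402·2084
So 4 = (233)·21484 + (-2402)·2084.

4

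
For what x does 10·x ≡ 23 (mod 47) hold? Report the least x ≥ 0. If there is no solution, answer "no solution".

First find gcd(10, 47):
47 = 4×10 + 7
10 = 1×7 + 3
7 = 2×3 + 1
3 = 3×1 + 0
gcd = 1, so a unique solution mod 47 exists.
Back-substitute for the Bézout coefficients:
1 = 7 − 2·3
1 = −2·10 + 3·7
1 = 3·47 − 14·10
So 10·(-14) ≡ 1 (mod 47), giving 10⁻¹ ≡ 33.
x ≡ 10⁻¹·23 ≡ 33·23 ≡ 7 (mod 47).

7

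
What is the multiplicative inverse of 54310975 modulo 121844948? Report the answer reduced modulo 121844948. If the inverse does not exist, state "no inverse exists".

59644203

Run Euclid on (121844948, 54310975):
121844948 = 2×54310975 + 13222998
54310975 = 4×13222998 + 1418983
13222998 = 9×1418983 + 452151
1418983 = 3×452151 + 62530
452151 = 7×62530 + 14441
62530 = 4×14441 + 4766
14441 = 3×4766 + 143
4766 = 33×143 + 47
143 = 3×47 + 2
47 = 23×2 + 1
2 = 2×1 + 0
gcd = 1, so the inverse exists. Back-substitute:
1 = 47 − 23·2
1 = −23·143 + 70·47
1 = 70·4766 − 2333·143
1 = −2333·14441 + 7069·4766
1 = 7069·62530 − 30609·14441
1 = −30609·452151 + 221332·62530
1 = 221332·1418983 − 694605·452151
1 = −694605·13222998 + 6472777·1418983
1 = 6472777·54310975 − 26585713·13222998
1 = −26585713·121844948 + 59644203·54310975
So 54310975·59644203 ≡ 1 (mod 121844948).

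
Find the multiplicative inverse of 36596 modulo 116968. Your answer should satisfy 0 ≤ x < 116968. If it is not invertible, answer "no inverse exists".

Euclidean algorithm on 116968, 36596:
116968 = 3×36596 + 7180
36596 = 5×7180 + 696
7180 = 10×696 + 220
696 = 3×220 + 36
220 = 6×36 + 4
36 = 9×4 + 0
gcd(36596, 116968) = 4 ≠ 1, so 36596 has no multiplicative inverse modulo 116968.

no inverse exists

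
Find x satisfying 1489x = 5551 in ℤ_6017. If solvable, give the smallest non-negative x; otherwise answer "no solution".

First find gcd(1489, 6017):
6017 = 4*1489 + 61
1489 = 24*61 + 25
61 = 2*25 + 11
25 = 2*11 + 3
11 = 3*3 + 2
3 = 1*2 + 1
2 = 2*1 + 0
gcd = 1, so a unique solution mod 6017 exists.
Back-substitute for the Bézout coefficients:
1 = 3 − 2
1 = −11 + 4·3
1 = 4·25 − 9·11
1 = −9·61 + 22·25
1 = 22·1489 − 537·61
1 = −537·6017 + 2170·1489
So 1489·(2170) ≡ 1 (mod 6017), giving 1489⁻¹ ≡ 2170.
x ≡ 1489⁻¹·5551 ≡ 2170·5551 ≡ 5653 (mod 6017).

5653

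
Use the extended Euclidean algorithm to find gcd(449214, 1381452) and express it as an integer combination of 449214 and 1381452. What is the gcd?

Apply Euclid's algorithm to 1381452 and 449214:
1381452 = 3×449214 + 33810
449214 = 13×33810 + 9684
33810 = 3×9684 + 4758
9684 = 2×4758 + 168
4758 = 28×168 + 54
168 = 3×54 + 6
54 = 9×6 + 0
gcd(449214, 1381452) = 6.
Back-substituting:
6 = 168 − 3·54
6 = −3·4758 + 85·168
6 = 85·9684 − 173·4758
6 = −173·33810 + 604·9684
6 = 604·449214 − 8025·33810
6 = −8025·1381452 + 24679·449214
So 6 = (-8025)·1381452 + (24679)·449214.

6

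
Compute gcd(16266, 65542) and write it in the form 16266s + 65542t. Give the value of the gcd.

Repeated division:
65542 = 4×16266 + 478
16266 = 34×478 + 14
478 = 34×14 + 2
14 = 7×2 + 0
gcd(16266, 65542) = 2.
Working backward:
2 = 478 − 34·14
2 = −34·16266 + 1157·478
2 = 1157·65542 − 4662·16266
So 2 = (1157)·65542 + (-4662)·16266.

2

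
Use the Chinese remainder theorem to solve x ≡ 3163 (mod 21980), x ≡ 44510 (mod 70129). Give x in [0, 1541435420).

Write x = 3163 + 21980·k. Then 21980·k ≡ 44510 − 3163 ≡ 41347 (mod 70129).
Need 21980⁻¹ mod 70129. Extended Euclid on (70129, 21980):
70129 = 3*21980 + 4189
21980 = 5*4189 + 1035
4189 = 4*1035 + 49
1035 = 21*49 + 6
49 = 8*6 + 1
6 = 6*1 + 0
Back-substitute:
1 = 49 − 8·6
1 = −8·1035 + 169·49
1 = 169·4189 − 684·1035
1 = −684·21980 + 3589·4189
1 = 3589·70129 − 11451·21980
21980⁻¹ ≡ 58678 (mod 70129), so k ≡ 58678·41347 ≡ 46511 (mod 70129).
x = 3163 + 21980·46511 = 1022314943.

1022314943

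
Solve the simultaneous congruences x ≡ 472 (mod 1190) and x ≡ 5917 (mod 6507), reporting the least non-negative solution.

428872

Write x = 472 + 1190·k. Then 1190·k ≡ 5917 − 472 ≡ 5445 (mod 6507).
Need 1190⁻¹ mod 6507. Extended Euclid on (6507, 1190):
6507 = 5×1190 + 557
1190 = 2×557 + 76
557 = 7×76 + 25
76 = 3×25 + 1
25 = 25×1 + 0
Back-substitute:
1 = 76 − 3·25
1 = −3·557 + 22·76
1 = 22·1190 − 47·557
1 = −47·6507 + 257·1190
1190⁻¹ ≡ 257 (mod 6507), so k ≡ 257·5445 ≡ 360 (mod 6507).
x = 472 + 1190·360 = 428872.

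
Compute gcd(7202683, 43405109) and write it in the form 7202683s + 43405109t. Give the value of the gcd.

Apply Euclid's algorithm to 43405109 and 7202683:
43405109 = 6×7202683 + 189011
7202683 = 38×189011 + 20265
189011 = 9×20265 + 6626
20265 = 3×6626 + 387
6626 = 17×387 + 47
387 = 8×47 + 11
47 = 4×11 + 3
11 = 3×3 + 2
3 = 1×2 + 1
2 = 2×1 + 0
gcd(7202683, 43405109) = 1.
Working backward:
1 = 3 − 2
1 = −11 + 4·3
1 = 4·47 − 17·11
1 = −17·387 + 140·47
1 = 140·6626 − 2397·387
1 = −2397·20265 + 7331·6626
1 = 7331·189011 − 68376·20265
1 = −68376·7202683 + 2605619·189011
1 = 2605619·43405109 − 15702090·7202683
So 1 = (2605619)·43405109 + (-15702090)·7202683.

1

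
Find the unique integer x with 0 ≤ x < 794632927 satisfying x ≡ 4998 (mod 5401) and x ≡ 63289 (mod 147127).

Write x = 4998 + 5401·k. Then 5401·k ≡ 63289 − 4998 ≡ 58291 (mod 147127).
Need 5401⁻¹ mod 147127. Extended Euclid on (147127, 5401):
147127 = 27*5401 + 1300
5401 = 4*1300 + 201
1300 = 6*201 + 94
201 = 2*94 + 13
94 = 7*13 + 3
13 = 4*3 + 1
3 = 3*1 + 0
Back-substitute:
1 = 13 − 4·3
1 = −4·94 + 29·13
1 = 29·201 − 62·94
1 = −62·1300 + 401·201
1 = 401·5401 − 1666·1300
1 = −1666·147127 + 45383·5401
5401⁻¹ ≡ 45383 (mod 147127), so k ≡ 45383·58291 ≡ 76993 (mod 147127).
x = 4998 + 5401·76993 = 415844191.

415844191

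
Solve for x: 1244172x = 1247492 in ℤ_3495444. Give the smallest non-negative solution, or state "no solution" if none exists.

no solution

gcd(1244172, 3495444):
3495444 = 2·1244172 + 1007100
1244172 = 1·1007100 + 237072
1007100 = 4·237072 + 58812
237072 = 4·58812 + 1824
58812 = 32·1824 + 444
1824 = 4·444 + 48
444 = 9·48 + 12
48 = 4·12 + 0
gcd = 12, but 12 ∤ 1247492, so the congruence has no solution.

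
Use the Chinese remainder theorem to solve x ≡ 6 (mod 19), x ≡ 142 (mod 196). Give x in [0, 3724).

1906

Write x = 6 + 19·k. Then 19·k ≡ 142 − 6 ≡ 136 (mod 196).
Need 19⁻¹ mod 196. Extended Euclid on (196, 19):
196 = 10×19 + 6
19 = 3×6 + 1
6 = 6×1 + 0
Back-substitute:
1 = 19 − 3·6
1 = −3·196 + 31·19
19⁻¹ ≡ 31 (mod 196), so k ≡ 31·136 ≡ 100 (mod 196).
x = 6 + 19·100 = 1906.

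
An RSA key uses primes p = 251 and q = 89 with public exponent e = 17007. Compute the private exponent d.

10143

φ(n) = (p−1)(q−1) = 250·88 = 22000.
Need d with 17007·d ≡ 1 (mod 22000). Apply the extended Euclidean algorithm:
22000 = 1*17007 + 4993
17007 = 3*4993 + 2028
4993 = 2*2028 + 937
2028 = 2*937 + 154
937 = 6*154 + 13
154 = 11*13 + 11
13 = 1*11 + 2
11 = 5*2 + 1
2 = 2*1 + 0
Back-substitute:
1 = 11 − 5·2
1 = −5·13 + 6·11
1 = 6·154 − 71·13
1 = −71·937 + 432·154
1 = 432·2028 − 935·937
1 = −935·4993 + 2302·2028
1 = 2302·17007 − 7841·4993
1 = −7841·22000 + 10143·17007
So 17007·10143 ≡ 1 (mod 22000), hence d = 10143.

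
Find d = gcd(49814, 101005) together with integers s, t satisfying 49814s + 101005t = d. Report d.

1

Apply Euclid's algorithm to 101005 and 49814:
101005 = 2·49814 + 1377
49814 = 36·1377 + 242
1377 = 5·242 + 167
242 = 1·167 + 75
167 = 2·75 + 17
75 = 4·17 + 7
17 = 2·7 + 3
7 = 2·3 + 1
3 = 3·1 + 0
gcd(49814, 101005) = 1.
Back-substituting:
1 = 7 − 2·3
1 = −2·17 + 5·7
1 = 5·75 − 22·17
1 = −22·167 + 49·75
1 = 49·242 − 71·167
1 = −71·1377 + 404·242
1 = 404·49814 − 14615·1377
1 = −14615·101005 + 29634·49814
So 1 = (-14615)·101005 + (29634)·49814.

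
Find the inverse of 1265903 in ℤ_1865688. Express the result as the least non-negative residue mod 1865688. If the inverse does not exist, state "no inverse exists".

gcd(1865688, 1265903) by repeated division:
1865688 = 1·1265903 + 599785
1265903 = 2·599785 + 66333
599785 = 9·66333 + 2788
66333 = 23·2788 + 2209
2788 = 1·2209 + 579
2209 = 3·579 + 472
579 = 1·472 + 107
472 = 4·107 + 44
107 = 2·44 + 19
44 = 2·19 + 6
19 = 3·6 + 1
6 = 6·1 + 0
gcd = 1, so the inverse exists. Back-substitute:
1 = 19 − 3·6
1 = −3·44 + 7·19
1 = 7·107 − 17·44
1 = −17·472 + 75·107
1 = 75·579 − 92·472
1 = −92·2209 + 351·579
1 = 351·2788 − 443·2209
1 = −443·66333 + 10540·2788
1 = 10540·599785 − 95303·66333
1 = −95303·1265903 + 201146·599785
1 = 201146·1865688 − 296449·1265903
Hence 1265903⁻¹ ≡ -296449 ≡ 1569239 (mod 1865688).

1569239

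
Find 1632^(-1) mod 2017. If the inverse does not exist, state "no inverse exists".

gcd(2017, 1632) by repeated division:
2017 = 1·1632 + 385
1632 = 4·385 + 92
385 = 4·92 + 17
92 = 5·17 + 7
17 = 2·7 + 3
7 = 2·3 + 1
3 = 3·1 + 0
Since gcd(1632, 2017) = 1, back-substitute to write 1 as a combination:
1 = 7 − 2·3
1 = −2·17 + 5·7
1 = 5·92 − 27·17
1 = −27·385 + 113·92
1 = 113·1632 − 479·385
1 = −479·2017 + 592·1632
So 1632·592 ≡ 1 (mod 2017).

592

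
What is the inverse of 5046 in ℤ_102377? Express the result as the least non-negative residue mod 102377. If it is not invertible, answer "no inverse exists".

Run Euclid on (102377, 5046):
102377 = 20*5046 + 1457
5046 = 3*1457 + 675
1457 = 2*675 + 107
675 = 6*107 + 33
107 = 3*33 + 8
33 = 4*8 + 1
8 = 8*1 + 0
The gcd is 1. Working backward:
1 = 33 − 4·8
1 = −4·107 + 13·33
1 = 13·675 − 82·107
1 = −82·1457 + 177·675
1 = 177·5046 − 613·1457
1 = −613·102377 + 12437·5046
So 5046·12437 ≡ 1 (mod 102377).

12437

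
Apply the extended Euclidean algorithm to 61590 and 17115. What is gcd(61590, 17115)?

15

Euclidean algorithm:
61590 = 3·17115 + 10245
17115 = 1·10245 + 6870
10245 = 1·6870 + 3375
6870 = 2·3375 + 120
3375 = 28·120 + 15
120 = 8·15 + 0
gcd(61590, 17115) = 15.
Express as a combination:
15 = 3375 − 28·120
15 = −28·6870 + 57·3375
15 = 57·10245 − 85·6870
15 = −85·17115 + 142·10245
15 = 142·61590 − 511·17115
So 15 = (142)·61590 + (-511)·17115.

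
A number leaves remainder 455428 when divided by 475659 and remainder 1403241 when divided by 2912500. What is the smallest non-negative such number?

Write x = 455428 + 475659·k. Then 475659·k ≡ 1403241 − 455428 ≡ 947813 (mod 2912500).
Need 475659⁻¹ mod 2912500. Extended Euclid on (2912500, 475659):
2912500 = 6·475659 + 58546
475659 = 8·58546 + 7291
58546 = 8·7291 + 218
7291 = 33·218 + 97
218 = 2·97 + 24
97 = 4·24 + 1
24 = 24·1 + 0
Back-substitute:
1 = 97 − 4·24
1 = −4·218 + 9·97
1 = 9·7291 − 301·218
1 = −301·58546 + 2417·7291
1 = 2417·475659 − 19637·58546
1 = −19637·2912500 + 120239·475659
475659⁻¹ ≡ 120239 (mod 2912500), so k ≡ 120239·947813 ≡ 874807 (mod 2912500).
x = 455428 + 475659·874807 = 416110278241.

416110278241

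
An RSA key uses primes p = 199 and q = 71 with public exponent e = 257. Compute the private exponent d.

5393

φ(n) = (p−1)(q−1) = 198·70 = 13860.
Need d with 257·d ≡ 1 (mod 13860). Apply the extended Euclidean algorithm:
13860 = 53*257 + 239
257 = 1*239 + 18
239 = 13*18 + 5
18 = 3*5 + 3
5 = 1*3 + 2
3 = 1*2 + 1
2 = 2*1 + 0
Back-substitute:
1 = 3 − 2
1 = −5 + 2·3
1 = 2·18 − 7·5
1 = −7·239 + 93·18
1 = 93·257 − 100·239
1 = −100·13860 + 5393·257
So 257·5393 ≡ 1 (mod 13860), hence d = 5393.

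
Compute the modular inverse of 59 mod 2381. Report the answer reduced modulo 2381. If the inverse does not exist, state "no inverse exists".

Extended Euclidean algorithm:
2381 = 40·59 + 21
59 = 2·21 + 17
21 = 1·17 + 4
17 = 4·4 + 1
4 = 4·1 + 0
Since gcd(59, 2381) = 1, back-substitute to write 1 as a combination:
1 = 17 − 4·4
1 = −4·21 + 5·17
1 = 5·59 − 14·21
1 = −14·2381 + 565·59
So 59·565 ≡ 1 (mod 2381).

565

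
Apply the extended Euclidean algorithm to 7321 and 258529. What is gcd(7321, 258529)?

Apply Euclid's algorithm to 258529 and 7321:
258529 = 35*7321 + 2294
7321 = 3*2294 + 439
2294 = 5*439 + 99
439 = 4*99 + 43
99 = 2*43 + 13
43 = 3*13 + 4
13 = 3*4 + 1
4 = 4*1 + 0
gcd(7321, 258529) = 1.
Back-substituting:
1 = 13 − 3·4
1 = −3·43 + 10·13
1 = 10·99 − 23·43
1 = −23·439 + 102·99
1 = 102·2294 − 533·439
1 = −533·7321 + 1701·2294
1 = 1701·258529 − 60068·7321
So 1 = (1701)·258529 + (-60068)·7321.

1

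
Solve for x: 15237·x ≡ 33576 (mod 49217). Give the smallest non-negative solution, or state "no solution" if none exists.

46128

First find gcd(15237, 49217):
49217 = 3·15237 + 3506
15237 = 4·3506 + 1213
3506 = 2·1213 + 1080
1213 = 1·1080 + 133
1080 = 8·133 + 16
133 = 8·16 + 5
16 = 3·5 + 1
5 = 5·1 + 0
gcd = 1, so a unique solution mod 49217 exists.
Back-substitute for the Bézout coefficients:
1 = 16 − 3·5
1 = −3·133 + 25·16
1 = 25·1080 − 203·133
1 = −203·1213 + 228·1080
1 = 228·3506 − 659·1213
1 = −659·15237 + 2864·3506
1 = 2864·49217 − 9251·15237
So 15237·(-9251) ≡ 1 (mod 49217), giving 15237⁻¹ ≡ 39966.
x ≡ 15237⁻¹·33576 ≡ 39966·33576 ≡ 46128 (mod 49217).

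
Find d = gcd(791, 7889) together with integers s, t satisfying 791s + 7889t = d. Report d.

Euclidean algorithm:
7889 = 9·791 + 770
791 = 1·770 + 21
770 = 36·21 + 14
21 = 1·14 + 7
14 = 2·7 + 0
gcd(791, 7889) = 7.
Express as a combination:
7 = 21 − 14
7 = −770 + 37·21
7 = 37·791 − 38·770
7 = −38·7889 + 379·791
So 7 = (-38)·7889 + (379)·791.

7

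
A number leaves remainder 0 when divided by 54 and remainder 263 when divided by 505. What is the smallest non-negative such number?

21978

Write x = 0 + 54·k. Then 54·k ≡ 263 − 0 ≡ 263 (mod 505).
Need 54⁻¹ mod 505. Extended Euclid on (505, 54):
505 = 9×54 + 19
54 = 2×19 + 16
19 = 1×16 + 3
16 = 5×3 + 1
3 = 3×1 + 0
Back-substitute:
1 = 16 − 5·3
1 = −5·19 + 6·16
1 = 6·54 − 17·19
1 = −17·505 + 159·54
54⁻¹ ≡ 159 (mod 505), so k ≡ 159·263 ≡ 407 (mod 505).
x = 0 + 54·407 = 21978.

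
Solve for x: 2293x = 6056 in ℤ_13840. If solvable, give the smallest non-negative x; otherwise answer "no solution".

232

First find gcd(2293, 13840):
13840 = 6·2293 + 82
2293 = 27·82 + 79
82 = 1·79 + 3
79 = 26·3 + 1
3 = 3·1 + 0
gcd = 1, so a unique solution mod 13840 exists.
Back-substitute for the Bézout coefficients:
1 = 79 − 26·3
1 = −26·82 + 27·79
1 = 27·2293 − 755·82
1 = −755·13840 + 4557·2293
So 2293·(4557) ≡ 1 (mod 13840), giving 2293⁻¹ ≡ 4557.
x ≡ 2293⁻¹·6056 ≡ 4557·6056 ≡ 232 (mod 13840).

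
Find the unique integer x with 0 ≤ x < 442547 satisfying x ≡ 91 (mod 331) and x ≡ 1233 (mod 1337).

19951

Write x = 91 + 331·k. Then 331·k ≡ 1233 − 91 ≡ 1142 (mod 1337).
Need 331⁻¹ mod 1337. Extended Euclid on (1337, 331):
1337 = 4·331 + 13
331 = 25·13 + 6
13 = 2·6 + 1
6 = 6·1 + 0
Back-substitute:
1 = 13 − 2·6
1 = −2·331 + 51·13
1 = 51·1337 − 206·331
331⁻¹ ≡ 1131 (mod 1337), so k ≡ 1131·1142 ≡ 60 (mod 1337).
x = 91 + 331·60 = 19951.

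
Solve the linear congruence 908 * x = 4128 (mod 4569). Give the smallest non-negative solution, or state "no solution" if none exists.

1494

First find gcd(908, 4569):
4569 = 5*908 + 29
908 = 31*29 + 9
29 = 3*9 + 2
9 = 4*2 + 1
2 = 2*1 + 0
gcd = 1, so a unique solution mod 4569 exists.
Back-substitute for the Bézout coefficients:
1 = 9 − 4·2
1 = −4·29 + 13·9
1 = 13·908 − 407·29
1 = −407·4569 + 2048·908
So 908·(2048) ≡ 1 (mod 4569), giving 908⁻¹ ≡ 2048.
x ≡ 908⁻¹·4128 ≡ 2048·4128 ≡ 1494 (mod 4569).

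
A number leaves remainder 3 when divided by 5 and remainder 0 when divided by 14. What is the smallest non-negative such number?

Write x = 3 + 5·k. Then 5·k ≡ 0 − 3 ≡ 11 (mod 14).
Need 5⁻¹ mod 14. Extended Euclid on (14, 5):
14 = 2×5 + 4
5 = 1×4 + 1
4 = 4×1 + 0
Back-substitute:
1 = 5 − 4
1 = −14 + 3·5
5⁻¹ ≡ 3 (mod 14), so k ≡ 3·11 ≡ 5 (mod 14).
x = 3 + 5·5 = 28.

28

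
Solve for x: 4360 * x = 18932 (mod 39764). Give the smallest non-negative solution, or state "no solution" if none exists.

First find gcd(4360, 39764):
39764 = 9·4360 + 524
4360 = 8·524 + 168
524 = 3·168 + 20
168 = 8·20 + 8
20 = 2·8 + 4
8 = 2·4 + 0
gcd = 4 and 4 | 18932, so solutions exist. Divide through by 4: 1090x ≡ 4733 (mod 9941).
Now find 1090⁻¹ mod 9941:
9941 = 9*1090 + 131
1090 = 8*131 + 42
131 = 3*42 + 5
42 = 8*5 + 2
5 = 2*2 + 1
2 = 2*1 + 0
Back-substitute:
1 = 5 − 2·2
1 = −2·42 + 17·5
1 = 17·131 − 53·42
1 = −53·1090 + 441·131
1 = 441·9941 − 4022·1090
So 1090·(-4022) ≡ 1 (mod 9941), i.e. 1090⁻¹ ≡ 5919.
Then x ≡ 5919·4733 ≡ 889 (mod 9941); the smallest non-negative solution is x = 889.

889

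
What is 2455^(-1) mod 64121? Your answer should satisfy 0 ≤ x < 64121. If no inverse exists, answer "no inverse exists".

Apply the Euclidean algorithm to 64121 and 2455:
64121 = 26*2455 + 291
2455 = 8*291 + 127
291 = 2*127 + 37
127 = 3*37 + 16
37 = 2*16 + 5
16 = 3*5 + 1
5 = 5*1 + 0
The gcd is 1. Working backward:
1 = 16 − 3·5
1 = −3·37 + 7·16
1 = 7·127 − 24·37
1 = −24·291 + 55·127
1 = 55·2455 − 464·291
1 = −464·64121 + 12119·2455
So 2455·12119 ≡ 1 (mod 64121).

12119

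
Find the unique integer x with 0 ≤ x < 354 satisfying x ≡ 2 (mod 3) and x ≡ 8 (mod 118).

8

Write x = 2 + 3·k. Then 3·k ≡ 8 − 2 ≡ 6 (mod 118).
Need 3⁻¹ mod 118. Extended Euclid on (118, 3):
118 = 39·3 + 1
3 = 3·1 + 0
Back-substitute:
1 = 118 − 39·3
3⁻¹ ≡ 79 (mod 118), so k ≡ 79·6 ≡ 2 (mod 118).
x = 2 + 3·2 = 8.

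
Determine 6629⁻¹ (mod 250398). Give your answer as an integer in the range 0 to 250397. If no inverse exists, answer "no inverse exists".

Apply the Euclidean algorithm to 250398 and 6629:
250398 = 37*6629 + 5125
6629 = 1*5125 + 1504
5125 = 3*1504 + 613
1504 = 2*613 + 278
613 = 2*278 + 57
278 = 4*57 + 50
57 = 1*50 + 7
50 = 7*7 + 1
7 = 7*1 + 0
gcd = 1, so the inverse exists. Back-substitute:
1 = 50 − 7·7
1 = −7·57 + 8·50
1 = 8·278 − 39·57
1 = −39·613 + 86·278
1 = 86·1504 − 211·613
1 = −211·5125 + 719·1504
1 = 719·6629 − 930·5125
1 = −930·250398 + 35129·6629
So 6629·35129 ≡ 1 (mod 250398).

35129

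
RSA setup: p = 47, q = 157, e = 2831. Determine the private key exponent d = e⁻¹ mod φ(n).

1967

φ(n) = (p−1)(q−1) = 46·156 = 7176.
Need d with 2831·d ≡ 1 (mod 7176). Apply the extended Euclidean algorithm:
7176 = 2·2831 + 1514
2831 = 1·1514 + 1317
1514 = 1·1317 + 197
1317 = 6·197 + 135
197 = 1·135 + 62
135 = 2·62 + 11
62 = 5·11 + 7
11 = 1·7 + 4
7 = 1·4 + 3
4 = 1·3 + 1
3 = 3·1 + 0
Back-substitute:
1 = 4 − 3
1 = −7 + 2·4
1 = 2·11 − 3·7
1 = −3·62 + 17·11
1 = 17·135 − 37·62
1 = −37·197 + 54·135
1 = 54·1317 − 361·197
1 = −361·1514 + 415·1317
1 = 415·2831 − 776·1514
1 = −776·7176 + 1967·2831
So 2831·1967 ≡ 1 (mod 7176), hence d = 1967.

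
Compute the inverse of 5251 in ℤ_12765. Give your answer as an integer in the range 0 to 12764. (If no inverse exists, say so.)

Extended Euclidean algorithm:
12765 = 2*5251 + 2263
5251 = 2*2263 + 725
2263 = 3*725 + 88
725 = 8*88 + 21
88 = 4*21 + 4
21 = 5*4 + 1
4 = 4*1 + 0
gcd = 1, so the inverse exists. Back-substitute:
1 = 21 − 5·4
1 = −5·88 + 21·21
1 = 21·725 − 173·88
1 = −173·2263 + 540·725
1 = 540·5251 − 1253·2263
1 = −1253·12765 + 3046·5251
So 5251·3046 ≡ 1 (mod 12765).

3046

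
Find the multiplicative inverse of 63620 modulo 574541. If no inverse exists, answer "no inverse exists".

17872

Extended Euclidean algorithm:
574541 = 9*63620 + 1961
63620 = 32*1961 + 868
1961 = 2*868 + 225
868 = 3*225 + 193
225 = 1*193 + 32
193 = 6*32 + 1
32 = 32*1 + 0
The gcd is 1. Working backward:
1 = 193 − 6·32
1 = −6·225 + 7·193
1 = 7·868 − 27·225
1 = −27·1961 + 61·868
1 = 61·63620 − 1979·1961
1 = −1979·574541 + 17872·63620
So 63620·17872 ≡ 1 (mod 574541).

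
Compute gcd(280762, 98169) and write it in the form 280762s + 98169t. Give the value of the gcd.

Apply Euclid's algorithm to 280762 and 98169:
280762 = 2×98169 + 84424
98169 = 1×84424 + 13745
84424 = 6×13745 + 1954
13745 = 7×1954 + 67
1954 = 29×67 + 11
67 = 6×11 + 1
11 = 11×1 + 0
gcd(280762, 98169) = 1.
Express as a combination:
1 = 67 − 6·11
1 = −6·1954 + 175·67
1 = 175·13745 − 1231·1954
1 = −1231·84424 + 7561·13745
1 = 7561·98169 − 8792·84424
1 = −8792·280762 + 25145·98169
So 1 = (-8792)·280762 + (25145)·98169.

1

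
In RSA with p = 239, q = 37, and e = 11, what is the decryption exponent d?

779

φ(n) = (p−1)(q−1) = 238·36 = 8568.
Need d with 11·d ≡ 1 (mod 8568). Apply the extended Euclidean algorithm:
8568 = 778×11 + 10
11 = 1×10 + 1
10 = 10×1 + 0
Back-substitute:
1 = 11 − 10
1 = −8568 + 779·11
So 11·779 ≡ 1 (mod 8568), hence d = 779.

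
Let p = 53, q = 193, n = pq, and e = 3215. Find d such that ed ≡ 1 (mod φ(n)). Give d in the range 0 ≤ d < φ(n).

9071

φ(n) = (p−1)(q−1) = 52·192 = 9984.
Need d with 3215·d ≡ 1 (mod 9984). Apply the extended Euclidean algorithm:
9984 = 3*3215 + 339
3215 = 9*339 + 164
339 = 2*164 + 11
164 = 14*11 + 10
11 = 1*10 + 1
10 = 10*1 + 0
Back-substitute:
1 = 11 − 10
1 = −164 + 15·11
1 = 15·339 − 31·164
1 = −31·3215 + 294·339
1 = 294·9984 − 913·3215
So 3215·(-913) ≡ 1 (mod 9984), hence d ≡ -913 ≡ 9071 (mod 9984).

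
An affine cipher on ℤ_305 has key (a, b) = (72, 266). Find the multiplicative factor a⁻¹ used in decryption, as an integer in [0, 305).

233

Extended Euclidean algorithm:
305 = 4*72 + 17
72 = 4*17 + 4
17 = 4*4 + 1
4 = 4*1 + 0
Since gcd(72, 305) = 1, back-substitute to write 1 as a combination:
1 = 17 − 4·4
1 = −4·72 + 17·17
1 = 17·305 − 72·72
Hence 72⁻¹ ≡ -72 ≡ 233 (mod 305).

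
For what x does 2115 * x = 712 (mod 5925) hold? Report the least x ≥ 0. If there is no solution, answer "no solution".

gcd(2115, 5925):
5925 = 2·2115 + 1695
2115 = 1·1695 + 420
1695 = 4·420 + 15
420 = 28·15 + 0
gcd = 15, but 15 ∤ 712, so the congruence has no solution.

no solution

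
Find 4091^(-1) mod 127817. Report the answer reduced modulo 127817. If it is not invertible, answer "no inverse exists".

112289

Run Euclid on (127817, 4091):
127817 = 31*4091 + 996
4091 = 4*996 + 107
996 = 9*107 + 33
107 = 3*33 + 8
33 = 4*8 + 1
8 = 8*1 + 0
Since gcd(4091, 127817) = 1, back-substitute to write 1 as a combination:
1 = 33 − 4·8
1 = −4·107 + 13·33
1 = 13·996 − 121·107
1 = −121·4091 + 497·996
1 = 497·127817 − 15528·4091
Hence 4091⁻¹ ≡ -15528 ≡ 112289 (mod 127817).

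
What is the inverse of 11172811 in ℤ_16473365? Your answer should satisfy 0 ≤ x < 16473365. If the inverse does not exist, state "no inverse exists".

Apply the Euclidean algorithm to 16473365 and 11172811:
16473365 = 1·11172811 + 5300554
11172811 = 2·5300554 + 571703
5300554 = 9·571703 + 155227
571703 = 3·155227 + 106022
155227 = 1·106022 + 49205
106022 = 2·49205 + 7612
49205 = 6·7612 + 3533
7612 = 2·3533 + 546
3533 = 6·546 + 257
546 = 2·257 + 32
257 = 8·32 + 1
32 = 32·1 + 0
The gcd is 1. Working backward:
1 = 257 − 8·32
1 = −8·546 + 17·257
1 = 17·3533 − 110·546
1 = −110·7612 + 237·3533
1 = 237·49205 − 1532·7612
1 = −1532·106022 + 3301·49205
1 = 3301·155227 − 4833·106022
1 = −4833·571703 + 17800·155227
1 = 17800·5300554 − 165033·571703
1 = −165033·11172811 + 347866·5300554
1 = 347866·16473365 − 512899·11172811
Hence 11172811⁻¹ ≡ -512899 ≡ 15960466 (mod 16473365).

15960466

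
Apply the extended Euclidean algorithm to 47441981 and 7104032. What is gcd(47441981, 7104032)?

Apply Euclid's algorithm to 47441981 and 7104032:
47441981 = 6×7104032 + 4817789
7104032 = 1×4817789 + 2286243
4817789 = 2×2286243 + 245303
2286243 = 9×245303 + 78516
245303 = 3×78516 + 9755
78516 = 8×9755 + 476
9755 = 20×476 + 235
476 = 2×235 + 6
235 = 39×6 + 1
6 = 6×1 + 0
gcd(47441981, 7104032) = 1.
Back-substituting:
1 = 235 − 39·6
1 = −39·476 + 79·235
1 = 79·9755 − 1619·476
1 = −1619·78516 + 13031·9755
1 = 13031·245303 − 40712·78516
1 = −40712·2286243 + 379439·245303
1 = 379439·4817789 − 799590·2286243
1 = −799590·7104032 + 1179029·4817789
1 = 1179029·47441981 − 7873764·7104032
So 1 = (1179029)·47441981 + (-7873764)·7104032.

1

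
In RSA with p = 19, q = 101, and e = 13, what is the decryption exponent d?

277

φ(n) = (p−1)(q−1) = 18·100 = 1800.
Need d with 13·d ≡ 1 (mod 1800). Apply the extended Euclidean algorithm:
1800 = 138×13 + 6
13 = 2×6 + 1
6 = 6×1 + 0
Back-substitute:
1 = 13 − 2·6
1 = −2·1800 + 277·13
So 13·277 ≡ 1 (mod 1800), hence d = 277.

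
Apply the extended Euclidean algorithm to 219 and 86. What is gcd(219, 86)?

1

Repeated division:
219 = 2*86 + 47
86 = 1*47 + 39
47 = 1*39 + 8
39 = 4*8 + 7
8 = 1*7 + 1
7 = 7*1 + 0
gcd(219, 86) = 1.
Back-substituting:
1 = 8 − 7
1 = −39 + 5·8
1 = 5·47 − 6·39
1 = −6·86 + 11·47
1 = 11·219 − 28·86
So 1 = (11)·219 + (-28)·86.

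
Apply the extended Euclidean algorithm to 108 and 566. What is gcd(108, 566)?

2

Repeated division:
566 = 5×108 + 26
108 = 4×26 + 4
26 = 6×4 + 2
4 = 2×2 + 0
gcd(108, 566) = 2.
Back-substituting:
2 = 26 − 6·4
2 = −6·108 + 25·26
2 = 25·566 − 131·108
So 2 = (25)·566 + (-131)·108.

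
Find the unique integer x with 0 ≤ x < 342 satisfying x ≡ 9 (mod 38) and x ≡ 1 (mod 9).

199

Write x = 9 + 38·k. Then 38·k ≡ 1 − 9 ≡ 1 (mod 9).
Need 38⁻¹ mod 9. Extended Euclid on (9, 2):
9 = 4*2 + 1
2 = 2*1 + 0
Back-substitute:
1 = 9 − 4·2
38⁻¹ ≡ 5 (mod 9), so k ≡ 5·1 ≡ 5 (mod 9).
x = 9 + 38·5 = 199.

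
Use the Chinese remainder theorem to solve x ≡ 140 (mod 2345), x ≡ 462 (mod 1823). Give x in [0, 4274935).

Write x = 140 + 2345·k. Then 2345·k ≡ 462 − 140 ≡ 322 (mod 1823).
Need 2345⁻¹ mod 1823. Extended Euclid on (1823, 522):
1823 = 3*522 + 257
522 = 2*257 + 8
257 = 32*8 + 1
8 = 8*1 + 0
Back-substitute:
1 = 257 − 32·8
1 = −32·522 + 65·257
1 = 65·1823 − 227·522
2345⁻¹ ≡ 1596 (mod 1823), so k ≡ 1596·322 ≡ 1649 (mod 1823).
x = 140 + 2345·1649 = 3867045.

3867045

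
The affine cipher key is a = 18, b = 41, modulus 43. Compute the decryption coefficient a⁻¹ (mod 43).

12

Run Euclid on (43, 18):
43 = 2·18 + 7
18 = 2·7 + 4
7 = 1·4 + 3
4 = 1·3 + 1
3 = 3·1 + 0
Since gcd(18, 43) = 1, back-substitute to write 1 as a combination:
1 = 4 − 3
1 = −7 + 2·4
1 = 2·18 − 5·7
1 = −5·43 + 12·18
So 18·12 ≡ 1 (mod 43).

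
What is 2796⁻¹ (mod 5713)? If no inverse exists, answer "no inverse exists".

1322

Run Euclid on (5713, 2796):
5713 = 2·2796 + 121
2796 = 23·121 + 13
121 = 9·13 + 4
13 = 3·4 + 1
4 = 4·1 + 0
Since gcd(2796, 5713) = 1, back-substitute to write 1 as a combination:
1 = 13 − 3·4
1 = −3·121 + 28·13
1 = 28·2796 − 647·121
1 = −647·5713 + 1322·2796
So 2796·1322 ≡ 1 (mod 5713).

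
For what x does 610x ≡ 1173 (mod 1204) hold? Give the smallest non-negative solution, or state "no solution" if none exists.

no solution

gcd(610, 1204):
1204 = 1·610 + 594
610 = 1·594 + 16
594 = 37·16 + 2
16 = 8·2 + 0
gcd = 2, but 2 ∤ 1173, so the congruence has no solution.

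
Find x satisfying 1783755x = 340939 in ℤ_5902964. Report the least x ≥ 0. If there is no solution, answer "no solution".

First find gcd(1783755, 5902964):
5902964 = 3*1783755 + 551699
1783755 = 3*551699 + 128658
551699 = 4*128658 + 37067
128658 = 3*37067 + 17457
37067 = 2*17457 + 2153
17457 = 8*2153 + 233
2153 = 9*233 + 56
233 = 4*56 + 9
56 = 6*9 + 2
9 = 4*2 + 1
2 = 2*1 + 0
gcd = 1, so a unique solution mod 5902964 exists.
Back-substitute for the Bézout coefficients:
1 = 9 − 4·2
1 = −4·56 + 25·9
1 = 25·233 − 104·56
1 = −104·2153 + 961·233
1 = 961·17457 − 7792·2153
1 = −7792·37067 + 16545·17457
1 = 16545·128658 − 57427·37067
1 = −57427·551699 + 246253·128658
1 = 246253·1783755 − 796186·551699
1 = −796186·5902964 + 2634811·1783755
So 1783755·(2634811) ≡ 1 (mod 5902964), giving 1783755⁻¹ ≡ 2634811.
x ≡ 1783755⁻¹·340939 ≡ 2634811·340939 ≡ 2668973 (mod 5902964).

2668973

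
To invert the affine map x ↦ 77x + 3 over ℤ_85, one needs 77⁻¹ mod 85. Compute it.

gcd(85, 77) by repeated division:
85 = 1·77 + 8
77 = 9·8 + 5
8 = 1·5 + 3
5 = 1·3 + 2
3 = 1·2 + 1
2 = 2·1 + 0
The gcd is 1. Working backward:
1 = 3 − 2
1 = −5 + 2·3
1 = 2·8 − 3·5
1 = −3·77 + 29·8
1 = 29·85 − 32·77
Hence 77⁻¹ ≡ -32 ≡ 53 (mod 85).

53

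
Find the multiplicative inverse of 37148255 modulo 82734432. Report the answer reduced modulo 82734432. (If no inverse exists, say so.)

66437471

Extended Euclidean algorithm:
82734432 = 2*37148255 + 8437922
37148255 = 4*8437922 + 3396567
8437922 = 2*3396567 + 1644788
3396567 = 2*1644788 + 106991
1644788 = 15*106991 + 39923
106991 = 2*39923 + 27145
39923 = 1*27145 + 12778
27145 = 2*12778 + 1589
12778 = 8*1589 + 66
1589 = 24*66 + 5
66 = 13*5 + 1
5 = 5*1 + 0
gcd = 1, so the inverse exists. Back-substitute:
1 = 66 − 13·5
1 = −13·1589 + 313·66
1 = 313·12778 − 2517·1589
1 = −2517·27145 + 5347·12778
1 = 5347·39923 − 7864·27145
1 = −7864·106991 + 21075·39923
1 = 21075·1644788 − 323989·106991
1 = −323989·3396567 + 669053·1644788
1 = 669053·8437922 − 1662095·3396567
1 = −1662095·37148255 + 7317433·8437922
1 = 7317433·82734432 − 16296961·37148255
So 37148255·(-16296961) ≡ 1 (mod 82734432), and -16296961 ≡ 66437471 (mod 82734432).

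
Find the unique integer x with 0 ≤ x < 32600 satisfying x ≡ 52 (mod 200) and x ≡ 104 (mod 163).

Write x = 52 + 200·k. Then 200·k ≡ 104 − 52 ≡ 52 (mod 163).
Need 200⁻¹ mod 163. Extended Euclid on (163, 37):
163 = 4·37 + 15
37 = 2·15 + 7
15 = 2·7 + 1
7 = 7·1 + 0
Back-substitute:
1 = 15 − 2·7
1 = −2·37 + 5·15
1 = 5·163 − 22·37
200⁻¹ ≡ 141 (mod 163), so k ≡ 141·52 ≡ 160 (mod 163).
x = 52 + 200·160 = 32052.

32052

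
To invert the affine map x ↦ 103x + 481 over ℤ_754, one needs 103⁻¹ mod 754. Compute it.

Run Euclid on (754, 103):
754 = 7*103 + 33
103 = 3*33 + 4
33 = 8*4 + 1
4 = 4*1 + 0
Since gcd(103, 754) = 1, back-substitute to write 1 as a combination:
1 = 33 − 8·4
1 = −8·103 + 25·33
1 = 25·754 − 183·103
Hence 103⁻¹ ≡ -183 ≡ 571 (mod 754).

571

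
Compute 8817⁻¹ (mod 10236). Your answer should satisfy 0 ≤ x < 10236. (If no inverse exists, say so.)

Compute gcd(8817, 10236):
10236 = 1*8817 + 1419
8817 = 6*1419 + 303
1419 = 4*303 + 207
303 = 1*207 + 96
207 = 2*96 + 15
96 = 6*15 + 6
15 = 2*6 + 3
6 = 2*3 + 0
gcd(8817, 10236) = 3 ≠ 1, so 8817 has no multiplicative inverse modulo 10236.

no inverse exists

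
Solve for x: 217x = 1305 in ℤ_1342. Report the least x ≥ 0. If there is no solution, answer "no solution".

First find gcd(217, 1342):
1342 = 6×217 + 40
217 = 5×40 + 17
40 = 2×17 + 6
17 = 2×6 + 5
6 = 1×5 + 1
5 = 5×1 + 0
gcd = 1, so a unique solution mod 1342 exists.
Back-substitute for the Bézout coefficients:
1 = 6 − 5
1 = −17 + 3·6
1 = 3·40 − 7·17
1 = −7·217 + 38·40
1 = 38·1342 − 235·217
So 217·(-235) ≡ 1 (mod 1342), giving 217⁻¹ ≡ 1107.
x ≡ 217⁻¹·1305 ≡ 1107·1305 ≡ 643 (mod 1342).

643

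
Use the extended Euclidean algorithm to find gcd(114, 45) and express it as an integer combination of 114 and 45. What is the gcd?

3

Repeated division:
114 = 2·45 + 24
45 = 1·24 + 21
24 = 1·21 + 3
21 = 7·3 + 0
gcd(114, 45) = 3.
Working backward:
3 = 24 − 21
3 = −45 + 2·24
3 = 2·114 − 5·45
So 3 = (2)·114 + (-5)·45.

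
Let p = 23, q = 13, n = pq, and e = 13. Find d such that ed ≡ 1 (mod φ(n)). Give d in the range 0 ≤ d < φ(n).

φ(n) = (p−1)(q−1) = 22·12 = 264.
Need d with 13·d ≡ 1 (mod 264). Apply the extended Euclidean algorithm:
264 = 20*13 + 4
13 = 3*4 + 1
4 = 4*1 + 0
Back-substitute:
1 = 13 − 3·4
1 = −3·264 + 61·13
So 13·61 ≡ 1 (mod 264), hence d = 61.

61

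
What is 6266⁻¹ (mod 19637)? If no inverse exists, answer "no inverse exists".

Extended Euclidean algorithm:
19637 = 3·6266 + 839
6266 = 7·839 + 393
839 = 2·393 + 53
393 = 7·53 + 22
53 = 2·22 + 9
22 = 2·9 + 4
9 = 2·4 + 1
4 = 4·1 + 0
The gcd is 1. Working backward:
1 = 9 − 2·4
1 = −2·22 + 5·9
1 = 5·53 − 12·22
1 = −12·393 + 89·53
1 = 89·839 − 190·393
1 = −190·6266 + 1419·839
1 = 1419·19637 − 4447·6266
Hence 6266⁻¹ ≡ -4447 ≡ 15190 (mod 19637).

15190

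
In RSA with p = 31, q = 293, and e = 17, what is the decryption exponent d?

φ(n) = (p−1)(q−1) = 30·292 = 8760.
Need d with 17·d ≡ 1 (mod 8760). Apply the extended Euclidean algorithm:
8760 = 515*17 + 5
17 = 3*5 + 2
5 = 2*2 + 1
2 = 2*1 + 0
Back-substitute:
1 = 5 − 2·2
1 = −2·17 + 7·5
1 = 7·8760 − 3607·17
So 17·(-3607) ≡ 1 (mod 8760), hence d ≡ -3607 ≡ 5153 (mod 8760).

5153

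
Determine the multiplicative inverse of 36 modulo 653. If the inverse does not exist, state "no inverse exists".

127

Apply the Euclidean algorithm to 653 and 36:
653 = 18*36 + 5
36 = 7*5 + 1
5 = 5*1 + 0
Since gcd(36, 653) = 1, back-substitute to write 1 as a combination:
1 = 36 − 7·5
1 = −7·653 + 127·36
So 36·127 ≡ 1 (mod 653).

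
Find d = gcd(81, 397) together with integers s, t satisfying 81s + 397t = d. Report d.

Apply Euclid's algorithm to 397 and 81:
397 = 4*81 + 73
81 = 1*73 + 8
73 = 9*8 + 1
8 = 8*1 + 0
gcd(81, 397) = 1.
Back-substituting:
1 = 73 − 9·8
1 = −9·81 + 10·73
1 = 10·397 − 49·81
So 1 = (10)·397 + (-49)·81.

1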